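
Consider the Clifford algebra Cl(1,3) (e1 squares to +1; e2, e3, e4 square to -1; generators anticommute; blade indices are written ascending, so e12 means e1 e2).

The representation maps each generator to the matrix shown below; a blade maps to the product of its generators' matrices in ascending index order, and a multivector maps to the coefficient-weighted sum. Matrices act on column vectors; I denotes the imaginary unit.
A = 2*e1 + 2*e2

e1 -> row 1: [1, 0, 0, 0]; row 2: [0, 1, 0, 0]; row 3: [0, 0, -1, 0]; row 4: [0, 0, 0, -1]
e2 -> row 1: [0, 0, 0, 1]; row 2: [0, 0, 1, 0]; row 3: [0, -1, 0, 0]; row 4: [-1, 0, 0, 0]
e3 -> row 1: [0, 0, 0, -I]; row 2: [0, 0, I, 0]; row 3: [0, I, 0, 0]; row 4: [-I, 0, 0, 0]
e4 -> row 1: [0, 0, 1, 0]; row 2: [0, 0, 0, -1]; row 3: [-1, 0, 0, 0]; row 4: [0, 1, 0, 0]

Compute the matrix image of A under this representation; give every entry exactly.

M = (2)*rho(e1) + (2)*rho(e2), summed entrywise:
Answer: row 1: [2, 0, 0, 2]; row 2: [0, 2, 2, 0]; row 3: [0, -2, -2, 0]; row 4: [-2, 0, 0, -2]


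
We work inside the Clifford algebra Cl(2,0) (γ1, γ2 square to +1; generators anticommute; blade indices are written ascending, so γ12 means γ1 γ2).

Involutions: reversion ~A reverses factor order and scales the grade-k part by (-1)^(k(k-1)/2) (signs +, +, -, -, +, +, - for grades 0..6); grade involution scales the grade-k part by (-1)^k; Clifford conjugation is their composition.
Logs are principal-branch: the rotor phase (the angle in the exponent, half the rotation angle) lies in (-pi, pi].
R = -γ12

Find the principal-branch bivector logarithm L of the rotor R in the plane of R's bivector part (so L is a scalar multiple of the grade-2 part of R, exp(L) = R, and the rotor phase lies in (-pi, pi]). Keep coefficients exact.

The scalar part of R is 0, which fixes the principal-branch rotor phase; the unit plane is then the bivector part divided by the sine of that phase, and L is that plane scaled by the phase.
Concretely: cos(phase) = 0 gives phase = ±pi/2, and since phase/sin(phase) is even the sign is immaterial: L = (phase/sin(phase)) * <R>_2 = (pi/2) * <R>_2.
Answer: -pi/2*γ12


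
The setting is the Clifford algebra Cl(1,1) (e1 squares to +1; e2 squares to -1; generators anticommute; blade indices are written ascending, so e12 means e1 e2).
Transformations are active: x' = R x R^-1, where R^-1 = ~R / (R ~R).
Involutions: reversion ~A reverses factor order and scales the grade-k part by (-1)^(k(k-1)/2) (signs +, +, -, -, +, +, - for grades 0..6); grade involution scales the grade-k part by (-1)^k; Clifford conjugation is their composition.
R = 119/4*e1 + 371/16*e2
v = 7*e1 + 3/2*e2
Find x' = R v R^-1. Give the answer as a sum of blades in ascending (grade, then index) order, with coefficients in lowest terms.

~R = 119/4*e1 + 371/16*e2, and R ~R = 88935/256, so R^-1 = ~R / (88935/256).
R v = 5551/32 - 1883/16*e12
Answer: 41219/1815*e1 + 78613/3630*e2


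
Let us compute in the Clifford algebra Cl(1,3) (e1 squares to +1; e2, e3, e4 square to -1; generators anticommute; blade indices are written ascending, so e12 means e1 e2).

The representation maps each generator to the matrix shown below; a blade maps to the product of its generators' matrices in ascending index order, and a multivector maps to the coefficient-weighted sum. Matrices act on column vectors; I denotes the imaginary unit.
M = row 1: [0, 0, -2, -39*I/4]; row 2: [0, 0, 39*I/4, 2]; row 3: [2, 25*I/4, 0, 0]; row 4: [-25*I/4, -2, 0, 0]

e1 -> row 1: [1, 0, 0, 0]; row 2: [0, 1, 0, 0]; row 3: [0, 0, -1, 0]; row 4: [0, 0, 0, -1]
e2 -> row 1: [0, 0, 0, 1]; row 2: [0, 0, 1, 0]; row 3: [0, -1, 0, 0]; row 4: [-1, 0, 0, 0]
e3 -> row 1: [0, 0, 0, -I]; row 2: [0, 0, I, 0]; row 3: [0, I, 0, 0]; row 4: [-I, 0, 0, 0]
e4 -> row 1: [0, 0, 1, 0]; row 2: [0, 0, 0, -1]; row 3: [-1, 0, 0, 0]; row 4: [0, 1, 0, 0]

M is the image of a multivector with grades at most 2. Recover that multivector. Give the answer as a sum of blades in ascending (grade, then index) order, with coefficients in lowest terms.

Method: the blade images are trace-orthogonal — tr(rho(e_A) rho(e_B)^-1) = 4 if A = B and 0 otherwise — and rho(e_A)^-1 = (e_A)^2 * rho(e_A) with (e_A)^2 = +1 or -1, so the coefficient of e_A in the preimage is (e_A)^2 * tr(M rho(e_A))/4.
Nonzero projections over blades of grade <= 2: e3: (e3)^2 = -1, tr(M rho(e3)) = -32, coefficient 8; e4: (e4)^2 = -1, tr(M rho(e4)) = 8, coefficient -2; e13: (e13)^2 = +1, tr(M rho(e13)) = 7, coefficient 7/4. Every other blade of grade <= 2 projects to 0.
Answer: 8*e3 - 2*e4 + 7/4*e13


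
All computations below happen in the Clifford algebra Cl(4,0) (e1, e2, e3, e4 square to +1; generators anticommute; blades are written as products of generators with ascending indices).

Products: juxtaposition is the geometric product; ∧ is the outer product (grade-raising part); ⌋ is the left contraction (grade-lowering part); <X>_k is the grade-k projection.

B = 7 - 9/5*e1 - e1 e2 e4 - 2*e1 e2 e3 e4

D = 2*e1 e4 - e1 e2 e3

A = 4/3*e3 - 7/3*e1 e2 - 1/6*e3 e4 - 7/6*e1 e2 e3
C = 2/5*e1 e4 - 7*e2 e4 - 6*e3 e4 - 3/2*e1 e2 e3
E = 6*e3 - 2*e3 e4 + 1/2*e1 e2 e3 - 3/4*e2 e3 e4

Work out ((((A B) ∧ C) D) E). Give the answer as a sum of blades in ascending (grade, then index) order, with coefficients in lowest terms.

step 1: -21/5*e2 + 28/3*e3 - 14/3*e4 - 50/3*e1 e2 + 12/5*e1 e3 + 21/10*e2 e3 - 7*e3 e4 - 8*e1 e2 e3 - 8/3*e1 e2 e4 + 3/10*e1 e3 e4 - 4/3*e1 e2 e3 e4
step 2: 42/25*e1 e2 e4 - 56/15*e1 e3 e4 + 1358/15*e2 e3 e4 + 2766/25*e1 e2 e3 e4
step 3: 84/25*e2 - 112/15*e3 - 2766/25*e4 - 1358/15*e1 e4 - 5532/25*e2 e3 - 56/15*e2 e4 - 42/25*e3 e4 - 2716/15*e1 e2 e3
step 4: 3178/75 + 2766/25*e1 - 66447/50*e2 - 5462/25*e3 - 10571/75*e4 - 16352/15*e1 e2 - 13706/75*e1 e3 - 679/5*e1 e4 + 14351/150*e2 e3 + 10924/25*e2 e4 + 16533/25*e3 e4 + 679/10*e1 e2 e3 + 27223/75*e1 e2 e4 + 1624/3*e1 e3 e4 + 4571/75*e2 e3 e4 + 1383/25*e1 e2 e3 e4
Answer: 3178/75 + 2766/25*e1 - 66447/50*e2 - 5462/25*e3 - 10571/75*e4 - 16352/15*e1 e2 - 13706/75*e1 e3 - 679/5*e1 e4 + 14351/150*e2 e3 + 10924/25*e2 e4 + 16533/25*e3 e4 + 679/10*e1 e2 e3 + 27223/75*e1 e2 e4 + 1624/3*e1 e3 e4 + 4571/75*e2 e3 e4 + 1383/25*e1 e2 e3 e4


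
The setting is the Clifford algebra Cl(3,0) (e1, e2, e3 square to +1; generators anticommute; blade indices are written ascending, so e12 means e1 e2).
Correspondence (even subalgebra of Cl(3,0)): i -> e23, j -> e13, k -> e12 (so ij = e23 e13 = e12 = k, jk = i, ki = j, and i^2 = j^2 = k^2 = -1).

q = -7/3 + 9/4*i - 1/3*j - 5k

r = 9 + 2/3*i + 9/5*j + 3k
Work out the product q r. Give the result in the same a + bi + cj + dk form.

In blades: q = -7/3 - 5*e12 - 1/3*e13 + 9/4*e23, r = 9 + 3*e12 + 9/5*e13 + 2/3*e23.
Distribute q over r term by term (generator squares from the signature, products reordered to ascending indices): (-7/3)*r = -21 - 7*e12 - 21/5*e13 - 14/9*e23; (-5*e12)*r = 15 - 45*e12 - 10/3*e13 + 9*e23; (-1/3*e13)*r = 3/5 + 2/9*e12 - 3*e13 - e23; (9/4*e23)*r = -3/2 + 81/20*e12 - 27/4*e13 + 81/4*e23.
Sum: -69/10 - 8591/180*e12 - 1037/60*e13 + 961/36*e23; translating back through the correspondence:
Answer: -69/10 + 961/36*i - 1037/60*j - 8591/180*k


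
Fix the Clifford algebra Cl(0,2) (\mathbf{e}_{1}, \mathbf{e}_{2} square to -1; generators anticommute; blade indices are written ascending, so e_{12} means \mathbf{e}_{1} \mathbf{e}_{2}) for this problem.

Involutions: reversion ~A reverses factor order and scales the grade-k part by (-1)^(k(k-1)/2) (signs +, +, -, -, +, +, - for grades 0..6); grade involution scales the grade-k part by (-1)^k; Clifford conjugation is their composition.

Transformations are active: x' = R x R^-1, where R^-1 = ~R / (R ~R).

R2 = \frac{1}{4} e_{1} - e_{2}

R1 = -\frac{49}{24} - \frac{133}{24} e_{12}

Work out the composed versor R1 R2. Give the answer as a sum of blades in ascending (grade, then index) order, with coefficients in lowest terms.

Distribute over the terms of R1 (each basis-blade product reordered to ascending indices, repeated generators contracted through their squares):
(-\frac{49}{24}) R2 = -\frac{49}{96} e_{1} + \frac{49}{24} e_{2}
(-\frac{133}{24} e_{12}) R2 = -\frac{133}{24} e_{1} - \frac{133}{96} e_{2}
Summing the partial products and collecting blades:
Answer: -\frac{581}{96} e_{1} + \frac{21}{32} e_{2}


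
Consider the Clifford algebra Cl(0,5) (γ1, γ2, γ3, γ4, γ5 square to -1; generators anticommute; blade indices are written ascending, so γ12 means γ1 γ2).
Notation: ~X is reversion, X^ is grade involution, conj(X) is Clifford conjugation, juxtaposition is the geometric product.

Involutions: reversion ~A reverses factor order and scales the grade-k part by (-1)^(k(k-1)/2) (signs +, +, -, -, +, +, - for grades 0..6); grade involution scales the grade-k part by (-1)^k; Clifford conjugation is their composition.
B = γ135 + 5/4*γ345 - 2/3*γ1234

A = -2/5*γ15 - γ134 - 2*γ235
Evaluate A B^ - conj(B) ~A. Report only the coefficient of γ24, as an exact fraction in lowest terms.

first term: 2/3*γ2 + 2/5*γ3 + 2*γ12 - 5/4*γ15 + 5/2*γ24 - γ45 - 1/2*γ134 - 4/3*γ145 - 4/15*γ2345
second term: 2/3*γ2 + 2/5*γ3 - 2*γ12 + 5/4*γ15 - 5/2*γ24 + γ45 + 1/2*γ134 + 4/3*γ145 - 4/15*γ2345
Answer: 5


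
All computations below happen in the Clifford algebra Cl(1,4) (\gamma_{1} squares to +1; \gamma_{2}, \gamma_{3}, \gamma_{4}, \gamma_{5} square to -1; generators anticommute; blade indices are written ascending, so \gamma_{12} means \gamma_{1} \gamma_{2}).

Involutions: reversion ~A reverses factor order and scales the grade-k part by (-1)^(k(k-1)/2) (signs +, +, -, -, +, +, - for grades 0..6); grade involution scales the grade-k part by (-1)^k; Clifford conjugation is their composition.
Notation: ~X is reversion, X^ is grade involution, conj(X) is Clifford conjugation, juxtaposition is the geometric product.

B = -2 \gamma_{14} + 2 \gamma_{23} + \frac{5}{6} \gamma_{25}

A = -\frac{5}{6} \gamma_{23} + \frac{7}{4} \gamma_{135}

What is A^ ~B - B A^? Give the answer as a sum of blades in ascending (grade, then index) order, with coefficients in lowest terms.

first term: -\frac{5}{3} + \frac{25}{36} \gamma_{35} - \frac{35}{24} \gamma_{123} + \frac{7}{2} \gamma_{125} + \frac{7}{2} \gamma_{345} - \frac{5}{3} \gamma_{1234}
second term: \frac{5}{3} + \frac{25}{36} \gamma_{35} - \frac{35}{24} \gamma_{123} + \frac{7}{2} \gamma_{125} + \frac{7}{2} \gamma_{345} + \frac{5}{3} \gamma_{1234}
Answer: -\frac{10}{3} - \frac{10}{3} \gamma_{1234}


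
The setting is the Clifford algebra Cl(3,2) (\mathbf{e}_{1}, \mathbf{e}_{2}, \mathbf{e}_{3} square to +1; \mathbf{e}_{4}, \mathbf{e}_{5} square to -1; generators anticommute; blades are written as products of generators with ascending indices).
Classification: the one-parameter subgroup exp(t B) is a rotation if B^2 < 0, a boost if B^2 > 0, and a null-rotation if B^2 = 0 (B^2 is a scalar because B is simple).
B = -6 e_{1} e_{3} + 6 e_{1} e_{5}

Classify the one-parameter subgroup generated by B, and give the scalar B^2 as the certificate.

B^2 term by term: the squares give (-6)^2*(e_{1} e_{3})^2 + (6)^2*(e_{1} e_{5})^2 = 36*(-1) + 36*(+1) = 0 (each basis 2-blade squares to minus the product of its generators' squares); cross terms between blades sharing an index anticommute and cancel. So B^2 = 0.
Answer: null-rotation, certificate B^2 = 0. Note: conjugating B changes its blade decomposition but never the scalar B^2 = 0, whose sign settles the classification.


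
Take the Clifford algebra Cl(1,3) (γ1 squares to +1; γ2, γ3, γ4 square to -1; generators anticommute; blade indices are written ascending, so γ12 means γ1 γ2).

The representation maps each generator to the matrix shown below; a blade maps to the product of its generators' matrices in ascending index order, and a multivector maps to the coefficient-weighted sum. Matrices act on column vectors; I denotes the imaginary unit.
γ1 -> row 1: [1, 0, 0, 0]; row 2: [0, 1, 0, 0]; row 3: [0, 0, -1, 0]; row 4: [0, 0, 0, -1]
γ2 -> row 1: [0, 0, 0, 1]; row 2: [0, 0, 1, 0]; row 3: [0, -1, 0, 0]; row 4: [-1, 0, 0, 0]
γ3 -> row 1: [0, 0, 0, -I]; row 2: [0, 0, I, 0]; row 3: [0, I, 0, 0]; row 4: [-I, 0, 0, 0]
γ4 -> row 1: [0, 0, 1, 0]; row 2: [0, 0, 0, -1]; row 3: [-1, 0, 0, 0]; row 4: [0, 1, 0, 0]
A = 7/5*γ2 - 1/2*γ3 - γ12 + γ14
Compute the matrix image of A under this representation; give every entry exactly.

Bivector images (products of the table entries): rho(γ12) = rho(γ1)rho(γ2) = row 1: [0, 0, 0, 1]; row 2: [0, 0, 1, 0]; row 3: [0, 1, 0, 0]; row 4: [1, 0, 0, 0]; rho(γ14) = rho(γ1)rho(γ4) = row 1: [0, 0, 1, 0]; row 2: [0, 0, 0, -1]; row 3: [1, 0, 0, 0]; row 4: [0, -1, 0, 0].
M = (7/5)*rho(γ2) + (-1/2)*rho(γ3) + (-1)*rho(γ12) + (1)*rho(γ14), summed entrywise:
Answer: row 1: [0, 0, 1, 2/5 + I/2]; row 2: [0, 0, 2/5 - I/2, -1]; row 3: [1, -12/5 - I/2, 0, 0]; row 4: [-12/5 + I/2, -1, 0, 0]


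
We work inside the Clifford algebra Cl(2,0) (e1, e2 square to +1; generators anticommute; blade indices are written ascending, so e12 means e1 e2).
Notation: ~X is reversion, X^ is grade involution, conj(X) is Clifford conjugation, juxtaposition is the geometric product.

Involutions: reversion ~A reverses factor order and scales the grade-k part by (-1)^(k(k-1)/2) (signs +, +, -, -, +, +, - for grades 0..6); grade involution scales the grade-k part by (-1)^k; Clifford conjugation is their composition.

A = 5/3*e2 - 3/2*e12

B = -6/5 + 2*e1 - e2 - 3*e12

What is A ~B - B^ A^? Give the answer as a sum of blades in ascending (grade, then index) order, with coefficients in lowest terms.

first term: 17/6 - 7/2*e1 + e2 - 23/15*e12
second term: -37/6 + 13/2*e1 + 5*e2 + 77/15*e12
Answer: 9 - 10*e1 - 4*e2 - 20/3*e12


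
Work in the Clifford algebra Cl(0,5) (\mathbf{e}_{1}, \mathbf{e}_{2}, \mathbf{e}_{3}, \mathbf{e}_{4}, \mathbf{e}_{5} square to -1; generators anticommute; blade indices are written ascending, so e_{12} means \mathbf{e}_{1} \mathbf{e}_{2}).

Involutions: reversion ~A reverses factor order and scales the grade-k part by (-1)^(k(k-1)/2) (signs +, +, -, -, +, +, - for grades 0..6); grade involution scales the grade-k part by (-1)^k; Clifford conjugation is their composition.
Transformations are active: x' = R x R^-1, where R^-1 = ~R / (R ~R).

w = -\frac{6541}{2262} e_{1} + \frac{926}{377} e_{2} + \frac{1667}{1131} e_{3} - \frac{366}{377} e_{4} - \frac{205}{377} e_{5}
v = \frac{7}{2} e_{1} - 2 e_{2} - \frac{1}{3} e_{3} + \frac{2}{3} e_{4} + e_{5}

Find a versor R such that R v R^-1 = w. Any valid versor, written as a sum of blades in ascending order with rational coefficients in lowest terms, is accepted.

Reasoning: v^2 = w^2 = -\frac{641}{36} since conjugation preserves the quadratic form; R = v + w = \frac{688}{1131} e_{1} + \frac{172}{377} e_{2} + \frac{430}{377} e_{3} - \frac{344}{1131} e_{4} + \frac{172}{377} e_{5} is then valid when invertible, keeping its own part and reversing (v - w)/2.
Answer: \frac{688}{1131} e_{1} + \frac{172}{377} e_{2} + \frac{430}{377} e_{3} - \frac{344}{1131} e_{4} + \frac{172}{377} e_{5}


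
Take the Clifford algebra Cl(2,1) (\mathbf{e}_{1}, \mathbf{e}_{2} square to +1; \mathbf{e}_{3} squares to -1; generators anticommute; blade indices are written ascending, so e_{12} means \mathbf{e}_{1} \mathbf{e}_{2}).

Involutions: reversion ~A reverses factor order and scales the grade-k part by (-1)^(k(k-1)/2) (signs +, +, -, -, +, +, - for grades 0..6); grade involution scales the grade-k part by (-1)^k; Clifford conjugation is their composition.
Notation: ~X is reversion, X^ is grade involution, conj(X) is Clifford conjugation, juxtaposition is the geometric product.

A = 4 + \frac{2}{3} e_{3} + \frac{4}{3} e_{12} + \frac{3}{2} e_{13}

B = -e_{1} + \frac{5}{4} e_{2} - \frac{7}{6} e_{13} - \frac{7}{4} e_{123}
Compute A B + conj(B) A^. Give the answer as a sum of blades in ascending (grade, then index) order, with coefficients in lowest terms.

first term: -\frac{7}{4} - \frac{28}{9} e_{1} + \frac{215}{24} e_{2} + \frac{23}{6} e_{3} + \frac{7}{6} e_{12} - 4 e_{13} + \frac{13}{18} e_{23} - \frac{71}{8} e_{123}
second term: \frac{7}{4} + \frac{58}{9} e_{1} - \frac{25}{24} e_{2} + \frac{23}{6} e_{3} - \frac{7}{6} e_{12} + 4 e_{13} + \frac{43}{18} e_{23} - \frac{41}{8} e_{123}
Answer: \frac{10}{3} e_{1} + \frac{95}{12} e_{2} + \frac{23}{3} e_{3} + \frac{28}{9} e_{23} - 14 e_{123}


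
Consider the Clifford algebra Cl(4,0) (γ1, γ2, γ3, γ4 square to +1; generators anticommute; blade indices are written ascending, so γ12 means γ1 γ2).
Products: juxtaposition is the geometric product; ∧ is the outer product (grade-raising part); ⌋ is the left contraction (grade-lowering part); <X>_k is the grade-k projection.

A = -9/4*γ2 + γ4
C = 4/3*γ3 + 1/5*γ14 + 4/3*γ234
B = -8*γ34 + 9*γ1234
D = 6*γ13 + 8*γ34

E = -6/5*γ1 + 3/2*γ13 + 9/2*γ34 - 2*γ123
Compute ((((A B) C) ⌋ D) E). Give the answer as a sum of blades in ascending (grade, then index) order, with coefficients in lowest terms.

step 1: 8*γ3 - 9*γ123 + 81/4*γ134 + 18*γ234
step 2: -40/3 + 81/20*γ3 - 39*γ12 - 15*γ14 - 104/3*γ24 - 18/5*γ123 - 8/5*γ134 - 9/5*γ234
step 3: -243/10*γ1 + 162/5*γ4 - 80*γ13 - 320/3*γ34
step 4: 15729/25 + 160*γ2 - 1113/4*γ3 - 4028/25*γ14 + 243/5*γ23 - 640/3*γ124 + 269/4*γ134 + 324/5*γ1234
Answer: 15729/25 + 160*γ2 - 1113/4*γ3 - 4028/25*γ14 + 243/5*γ23 - 640/3*γ124 + 269/4*γ134 + 324/5*γ1234


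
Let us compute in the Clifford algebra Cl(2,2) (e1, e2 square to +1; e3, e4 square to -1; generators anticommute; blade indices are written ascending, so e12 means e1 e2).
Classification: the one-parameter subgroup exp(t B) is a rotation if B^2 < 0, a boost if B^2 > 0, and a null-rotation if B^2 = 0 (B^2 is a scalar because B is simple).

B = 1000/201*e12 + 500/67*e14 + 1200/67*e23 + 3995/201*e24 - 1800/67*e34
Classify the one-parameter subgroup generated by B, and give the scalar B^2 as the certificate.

B^2 term by term: the squares give (1000/201)^2*(e12)^2 + (500/67)^2*(e14)^2 + (1200/67)^2*(e23)^2 + (3995/201)^2*(e24)^2 + (-1800/67)^2*(e34)^2 = 1000000/40401*(-1) + 250000/4489*(+1) + 1440000/4489*(+1) + 15960025/40401*(+1) + 3240000/4489*(-1) = 25 (each basis 2-blade squares to minus the product of its generators' squares); cross terms between blades sharing an index anticommute and cancel; the commuting (index-disjoint) pairs give grade-4 terms 2*c*c'*(blade product), which cancel blade by blade — e1234: -1200000/4489 + 1200000/4489 = 0 — confirming B is simple. So B^2 = 25.
Answer: boost, certificate B^2 = 25. Because 25 is invariant under every versor sandwich, the classification follows from its sign alone.


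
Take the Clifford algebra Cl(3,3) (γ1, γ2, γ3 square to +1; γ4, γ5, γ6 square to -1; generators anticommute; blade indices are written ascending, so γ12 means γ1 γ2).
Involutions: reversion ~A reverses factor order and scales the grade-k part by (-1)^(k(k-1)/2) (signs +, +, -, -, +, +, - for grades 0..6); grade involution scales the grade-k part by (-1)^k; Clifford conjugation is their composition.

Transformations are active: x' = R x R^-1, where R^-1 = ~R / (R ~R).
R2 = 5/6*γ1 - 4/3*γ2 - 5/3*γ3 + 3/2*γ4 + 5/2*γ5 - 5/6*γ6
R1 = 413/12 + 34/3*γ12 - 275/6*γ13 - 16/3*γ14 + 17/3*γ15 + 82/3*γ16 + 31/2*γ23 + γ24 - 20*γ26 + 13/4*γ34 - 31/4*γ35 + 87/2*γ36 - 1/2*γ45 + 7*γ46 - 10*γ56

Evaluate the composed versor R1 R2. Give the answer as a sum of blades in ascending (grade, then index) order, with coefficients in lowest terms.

Distribute over the terms of R2 (each basis-blade product reordered to ascending indices, repeated generators contracted through their squares):
R1 (5/6*γ1) = 2065/72*γ1 - 85/9*γ2 + 1375/36*γ3 + 40/9*γ4 - 85/18*γ5 - 205/9*γ6 + 155/12*γ123 + 5/6*γ124 - 50/3*γ126 + 65/24*γ134 - 155/24*γ135 + 145/4*γ136 - 5/12*γ145 + 35/6*γ146 - 25/3*γ156
R1 (-4/3*γ2) = -136/9*γ1 - 413/9*γ2 + 62/3*γ3 + 4/3*γ4 - 80/3*γ6 - 550/9*γ123 - 64/9*γ124 + 68/9*γ125 + 328/9*γ126 - 13/3*γ234 + 31/3*γ235 - 58*γ236 + 2/3*γ245 - 28/3*γ246 + 40/3*γ256
R1 (-5/3*γ3) = 1375/18*γ1 - 155/6*γ2 - 2065/36*γ3 + 65/12*γ4 - 155/12*γ5 + 145/2*γ6 - 170/9*γ123 - 80/9*γ134 + 85/9*γ135 + 410/9*γ136 + 5/3*γ234 - 100/3*γ236 + 5/6*γ345 - 35/3*γ346 + 50/3*γ356
R1 (3/2*γ4) = 8*γ1 - 3/2*γ2 - 39/8*γ3 + 413/8*γ4 - 3/4*γ5 + 21/2*γ6 + 17*γ124 - 275/4*γ134 - 17/2*γ145 - 41*γ146 + 93/4*γ234 + 30*γ246 + 93/8*γ345 - 261/4*γ346 - 15*γ456
R1 (5/2*γ5) = -85/6*γ1 + 155/8*γ3 + 5/4*γ4 + 2065/24*γ5 - 25*γ6 + 85/3*γ125 - 1375/12*γ135 - 40/3*γ145 - 205/3*γ156 + 155/4*γ235 + 5/2*γ245 + 50*γ256 + 65/8*γ345 - 435/4*γ356 - 35/2*γ456
R1 (-5/6*γ6) = 205/9*γ1 - 50/3*γ2 + 145/4*γ3 + 35/6*γ4 - 25/3*γ5 - 2065/72*γ6 - 85/9*γ126 + 1375/36*γ136 + 40/9*γ146 - 85/18*γ156 - 155/12*γ236 - 5/6*γ246 - 65/24*γ346 + 155/24*γ356 + 5/12*γ456
Summing the partial products and collecting blades:
Answer: 7673/72*γ1 - 298/3*γ2 + 209/4*γ3 + 5033/72*γ4 + 4271/72*γ5 - 161/8*γ6 - 805/12*γ123 + 193/18*γ124 + 323/9*γ125 + 31/3*γ126 - 5395/72*γ134 - 8035/72*γ135 + 120*γ136 - 89/4*γ145 - 553/18*γ146 - 1465/18*γ156 + 247/12*γ234 + 589/12*γ235 - 417/4*γ236 + 19/6*γ245 + 119/6*γ246 + 190/3*γ256 + 247/12*γ345 - 637/8*γ346 - 685/8*γ356 - 385/12*γ456


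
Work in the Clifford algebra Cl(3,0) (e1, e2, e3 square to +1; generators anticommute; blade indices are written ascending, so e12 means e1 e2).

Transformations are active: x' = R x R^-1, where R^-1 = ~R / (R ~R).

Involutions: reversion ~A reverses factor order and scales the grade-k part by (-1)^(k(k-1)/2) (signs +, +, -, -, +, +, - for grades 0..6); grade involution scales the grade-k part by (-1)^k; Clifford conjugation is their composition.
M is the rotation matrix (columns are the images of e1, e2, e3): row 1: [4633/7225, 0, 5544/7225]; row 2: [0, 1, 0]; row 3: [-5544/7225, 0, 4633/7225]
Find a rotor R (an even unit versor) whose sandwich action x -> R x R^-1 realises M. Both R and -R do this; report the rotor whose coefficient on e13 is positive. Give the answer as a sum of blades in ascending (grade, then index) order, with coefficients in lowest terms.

Method: write R = a + b12*e12 + b13*e13 + b23*e23 with a^2 + b12^2 + b13^2 + b23^2 = 1 (so R^-1 = ~R). Expanding the columns R e_j ~R gives tr M = 4a^2 - 1 and, from the antisymmetric part, M21 - M12 = -4a*b12, M13 - M31 = 4a*b13, M32 - M23 = -4a*b23.
Here tr M = 16491/7225, so a^2 = (1 + tr M)/4 = 5929/7225 and a = ±77/85. Taking a = 77/85: M21 - M12 = 0, M13 - M31 = 11088/7225, M32 - M23 = 0, giving b12 = 0, b13 = 36/85, b23 = 0, i.e. R = 77/85 + 36/85*e13.
Its e13 coefficient is already positive.
Answer: 77/85 + 36/85*e13. Uniqueness: Spin(3) -> SO(3) maps R and -R to the same rotation of trace 16491/7225; fixing the sign of the e13 coefficient removes the ambiguity.


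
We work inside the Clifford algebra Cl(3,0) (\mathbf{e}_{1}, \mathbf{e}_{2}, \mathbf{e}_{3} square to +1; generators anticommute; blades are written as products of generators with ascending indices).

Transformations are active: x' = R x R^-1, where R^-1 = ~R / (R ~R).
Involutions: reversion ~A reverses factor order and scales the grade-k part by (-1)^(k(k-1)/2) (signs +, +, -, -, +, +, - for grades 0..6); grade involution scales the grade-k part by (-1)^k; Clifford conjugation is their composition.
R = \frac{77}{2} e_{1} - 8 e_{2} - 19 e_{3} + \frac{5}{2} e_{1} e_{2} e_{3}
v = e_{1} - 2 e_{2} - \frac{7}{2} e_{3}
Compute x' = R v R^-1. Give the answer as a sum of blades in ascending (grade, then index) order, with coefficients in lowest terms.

~R = \frac{77}{2} e_{1} - 8 e_{2} - 19 e_{3} - \frac{5}{2} e_{1} e_{2} e_{3}, and R ~R = \frac{3827}{2}, so R^-1 = ~R / (\frac{3827}{2}).
R v = 121 - \frac{311}{4} e_{1} e_{2} - \frac{443}{4} e_{1} e_{3} - \frac{15}{2} e_{2} e_{3}
Answer: \frac{14732}{3827} e_{1} + \frac{9779}{7654} e_{2} + \frac{3421}{3827} e_{3}


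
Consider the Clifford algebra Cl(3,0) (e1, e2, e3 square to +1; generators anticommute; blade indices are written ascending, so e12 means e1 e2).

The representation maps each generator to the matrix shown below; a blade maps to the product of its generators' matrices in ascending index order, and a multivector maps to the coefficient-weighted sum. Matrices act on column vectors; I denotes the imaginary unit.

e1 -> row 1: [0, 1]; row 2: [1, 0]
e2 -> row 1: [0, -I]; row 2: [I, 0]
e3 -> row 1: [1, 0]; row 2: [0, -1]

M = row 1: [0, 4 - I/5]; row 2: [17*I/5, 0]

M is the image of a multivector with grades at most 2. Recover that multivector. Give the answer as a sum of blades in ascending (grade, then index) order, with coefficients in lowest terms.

Method: 1, rho(e1), rho(e2), rho(e3) form a trace-orthogonal basis of the 2x2 complex matrices (tr(X Y) = 2 if X = Y, else 0), so M = m0*1 + m1*rho(e1) + m2*rho(e2) + m3*rho(e3) with m0 = tr(M)/2 = 0, m1 = tr(M rho(e1))/2 = 2 + 8*I/5, m2 = tr(M rho(e2))/2 = 9/5 + 2*I, m3 = tr(M rho(e3))/2 = 0.
Multiplying table entries, the bivector images are rho(e12) = I*rho(e3), rho(e13) = -I*rho(e2), rho(e23) = I*rho(e1); with real blade coefficients the real parts of m0..m3 are the coefficients of 1, e1, e2, e3 and the imaginary parts give the bivectors (e23: Im m1, e13: -Im m2, e12: Im m3).
Answer: 2*e1 + 9/5*e2 - 2*e13 + 8/5*e23


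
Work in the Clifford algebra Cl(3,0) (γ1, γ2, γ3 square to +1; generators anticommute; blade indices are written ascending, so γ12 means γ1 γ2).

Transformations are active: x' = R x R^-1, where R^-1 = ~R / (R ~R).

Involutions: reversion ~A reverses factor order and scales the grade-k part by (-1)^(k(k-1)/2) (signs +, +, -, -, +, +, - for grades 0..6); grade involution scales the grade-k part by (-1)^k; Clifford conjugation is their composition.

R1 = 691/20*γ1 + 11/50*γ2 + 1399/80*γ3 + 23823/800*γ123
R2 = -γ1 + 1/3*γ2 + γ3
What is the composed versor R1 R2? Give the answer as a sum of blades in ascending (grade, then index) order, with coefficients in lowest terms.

Distribute over the terms of R2 (each basis-blade product reordered to ascending indices, repeated generators contracted through their squares):
R1 (-γ1) = -691/20 + 11/50*γ12 + 1399/80*γ13 - 23823/800*γ23
R1 (1/3*γ2) = 11/150 + 691/60*γ12 - 7941/800*γ13 - 1399/240*γ23
R1 (γ3) = 1399/80 + 23823/800*γ12 + 691/20*γ13 + 11/50*γ23
Summing the partial products and collecting blades:
Answer: -20387/1200 + 99637/2400*γ12 + 33689/800*γ13 - 84931/2400*γ23


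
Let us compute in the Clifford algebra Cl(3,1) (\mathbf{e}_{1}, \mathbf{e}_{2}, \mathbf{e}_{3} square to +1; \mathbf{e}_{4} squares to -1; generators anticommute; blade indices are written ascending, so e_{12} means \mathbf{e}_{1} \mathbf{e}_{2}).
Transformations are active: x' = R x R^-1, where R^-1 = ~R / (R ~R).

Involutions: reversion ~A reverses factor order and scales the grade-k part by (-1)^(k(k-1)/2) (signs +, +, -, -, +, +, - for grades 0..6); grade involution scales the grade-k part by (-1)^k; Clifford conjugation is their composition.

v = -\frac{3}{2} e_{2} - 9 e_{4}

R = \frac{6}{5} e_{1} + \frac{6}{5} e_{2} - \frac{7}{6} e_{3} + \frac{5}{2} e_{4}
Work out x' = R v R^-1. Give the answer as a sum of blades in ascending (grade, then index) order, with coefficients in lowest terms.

~R = \frac{6}{5} e_{1} + \frac{6}{5} e_{2} - \frac{7}{6} e_{3} + \frac{5}{2} e_{4}, and R ~R = -\frac{452}{225}, so R^-1 = ~R / (-\frac{452}{225}).
R v = \frac{207}{10} - \frac{9}{5} e_{12} - \frac{54}{5} e_{14} - \frac{7}{4} e_{23} - \frac{141}{20} e_{24} + \frac{21}{2} e_{34}
Answer: -\frac{5589}{226} e_{1} - \frac{2625}{113} e_{2} + \frac{21735}{904} e_{3} - \frac{38439}{904} e_{4}


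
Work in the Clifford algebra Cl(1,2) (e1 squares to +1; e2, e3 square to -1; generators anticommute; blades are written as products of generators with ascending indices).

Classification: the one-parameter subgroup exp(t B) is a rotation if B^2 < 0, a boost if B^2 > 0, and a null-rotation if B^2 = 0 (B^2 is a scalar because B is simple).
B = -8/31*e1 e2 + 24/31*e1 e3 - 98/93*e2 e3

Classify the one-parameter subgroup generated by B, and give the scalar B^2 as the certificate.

B^2 term by term: the squares give (-8/31)^2*(e1 e2)^2 + (24/31)^2*(e1 e3)^2 + (-98/93)^2*(e2 e3)^2 = 64/961*(+1) + 576/961*(+1) + 9604/8649*(-1) = -4/9 (each basis 2-blade squares to minus the product of its generators' squares); cross terms between blades sharing an index anticommute and cancel. So B^2 = -4/9.
Answer: rotation, certificate B^2 = -4/9. Because -4/9 is invariant under every versor sandwich, the classification follows from its sign alone.


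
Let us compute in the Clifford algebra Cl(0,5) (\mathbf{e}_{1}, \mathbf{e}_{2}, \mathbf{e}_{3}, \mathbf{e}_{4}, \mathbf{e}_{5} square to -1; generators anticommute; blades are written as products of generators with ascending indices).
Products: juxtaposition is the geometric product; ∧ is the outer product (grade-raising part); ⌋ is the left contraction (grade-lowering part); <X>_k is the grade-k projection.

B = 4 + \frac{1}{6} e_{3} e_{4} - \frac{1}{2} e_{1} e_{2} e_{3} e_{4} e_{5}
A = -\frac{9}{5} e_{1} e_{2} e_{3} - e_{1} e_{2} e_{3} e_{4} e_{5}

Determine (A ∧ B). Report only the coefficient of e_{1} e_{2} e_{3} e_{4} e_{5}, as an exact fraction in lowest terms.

step 1: -\frac{36}{5} e_{1} e_{2} e_{3} - 4 e_{1} e_{2} e_{3} e_{4} e_{5}
Answer: -4


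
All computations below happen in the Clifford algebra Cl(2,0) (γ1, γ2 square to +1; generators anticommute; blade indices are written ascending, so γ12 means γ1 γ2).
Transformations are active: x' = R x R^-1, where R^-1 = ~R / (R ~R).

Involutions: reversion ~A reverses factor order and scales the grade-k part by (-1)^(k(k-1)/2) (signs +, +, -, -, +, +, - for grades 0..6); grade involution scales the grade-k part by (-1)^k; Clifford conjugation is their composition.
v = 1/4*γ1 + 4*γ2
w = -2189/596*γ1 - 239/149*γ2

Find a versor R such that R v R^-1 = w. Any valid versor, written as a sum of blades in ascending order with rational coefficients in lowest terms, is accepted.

Since q(v) = q(w) = 257/16, the sum R = v + w = -510/149*γ1 + 357/149*γ2 does the job whenever invertible.
Answer: -510/149*γ1 + 357/149*γ2


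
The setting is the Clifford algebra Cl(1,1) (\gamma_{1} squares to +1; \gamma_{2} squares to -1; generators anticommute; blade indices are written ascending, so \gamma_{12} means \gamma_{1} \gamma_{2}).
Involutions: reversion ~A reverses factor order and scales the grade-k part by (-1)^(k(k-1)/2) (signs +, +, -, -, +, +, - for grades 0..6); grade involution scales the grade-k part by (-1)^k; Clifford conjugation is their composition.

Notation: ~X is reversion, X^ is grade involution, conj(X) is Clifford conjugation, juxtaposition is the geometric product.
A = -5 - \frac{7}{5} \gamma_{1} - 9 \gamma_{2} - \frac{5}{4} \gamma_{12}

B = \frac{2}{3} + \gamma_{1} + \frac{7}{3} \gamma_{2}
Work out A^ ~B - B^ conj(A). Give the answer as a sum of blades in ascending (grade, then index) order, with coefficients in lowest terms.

first term: -\frac{344}{15} - \frac{23}{20} \gamma_{1} - \frac{53}{12} \gamma_{2} - \frac{197}{30} \gamma_{12}
second term: \frac{244}{15} + \frac{181}{60} \gamma_{1} + \frac{197}{12} \gamma_{2} - \frac{49}{10} \gamma_{12}
Answer: -\frac{196}{5} - \frac{25}{6} \gamma_{1} - \frac{125}{6} \gamma_{2} - \frac{5}{3} \gamma_{12}


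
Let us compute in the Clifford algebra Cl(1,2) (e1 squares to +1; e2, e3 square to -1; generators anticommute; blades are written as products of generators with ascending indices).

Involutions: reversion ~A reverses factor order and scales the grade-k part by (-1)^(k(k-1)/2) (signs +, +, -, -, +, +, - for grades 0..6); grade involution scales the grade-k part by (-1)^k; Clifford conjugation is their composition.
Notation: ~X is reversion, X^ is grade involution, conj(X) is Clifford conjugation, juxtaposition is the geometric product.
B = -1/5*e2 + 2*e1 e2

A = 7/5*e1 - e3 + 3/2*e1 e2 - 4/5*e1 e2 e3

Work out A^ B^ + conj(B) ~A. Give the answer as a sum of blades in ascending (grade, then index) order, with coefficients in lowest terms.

first term: 3 - 3/10*e1 - 14/5*e2 + 8/5*e3 - 7/25*e1 e2 + 4/25*e1 e3 - 1/5*e2 e3 + 2*e1 e2 e3
second term: 3 - 3/10*e1 + 14/5*e2 - 8/5*e3 - 7/25*e1 e2 + 4/25*e1 e3 - 1/5*e2 e3 + 2*e1 e2 e3
Answer: 6 - 3/5*e1 - 14/25*e1 e2 + 8/25*e1 e3 - 2/5*e2 e3 + 4*e1 e2 e3


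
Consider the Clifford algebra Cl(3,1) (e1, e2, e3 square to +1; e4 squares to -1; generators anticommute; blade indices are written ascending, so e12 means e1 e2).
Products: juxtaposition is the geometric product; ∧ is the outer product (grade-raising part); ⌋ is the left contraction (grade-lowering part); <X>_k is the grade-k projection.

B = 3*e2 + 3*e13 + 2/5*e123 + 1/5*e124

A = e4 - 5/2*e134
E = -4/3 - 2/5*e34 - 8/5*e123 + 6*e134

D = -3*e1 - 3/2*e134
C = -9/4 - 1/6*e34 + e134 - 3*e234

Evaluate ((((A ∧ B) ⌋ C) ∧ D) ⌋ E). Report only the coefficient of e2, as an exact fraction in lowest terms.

step 1: -3*e24 + 3*e134 - 79/10*e1234
step 2: 3 - 9*e3
step 3: -9*e1 - 27*e13 - 9/2*e134
step 4: -27 + 216/5*e2 + 162*e4 + 72/5*e23 - 54*e34
Answer: 216/5


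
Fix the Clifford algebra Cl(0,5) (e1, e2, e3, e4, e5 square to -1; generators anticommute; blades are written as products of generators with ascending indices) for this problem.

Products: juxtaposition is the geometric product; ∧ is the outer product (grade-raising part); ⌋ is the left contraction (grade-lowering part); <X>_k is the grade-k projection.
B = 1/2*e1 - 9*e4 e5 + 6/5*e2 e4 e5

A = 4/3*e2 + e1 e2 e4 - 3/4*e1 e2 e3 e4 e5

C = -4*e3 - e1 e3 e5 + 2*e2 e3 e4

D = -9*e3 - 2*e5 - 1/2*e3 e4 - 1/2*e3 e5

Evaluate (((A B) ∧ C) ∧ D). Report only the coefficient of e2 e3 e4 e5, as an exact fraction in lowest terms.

step 1: -2/3*e1 e2 + 9/10*e1 e3 - 6/5*e1 e5 - 1/2*e2 e4 - 8/5*e4 e5 - 27/4*e1 e2 e3 + 9*e1 e2 e5 - 12*e2 e4 e5 + 3/8*e2 e3 e4 e5
step 2: 8/3*e1 e2 e3 - 24/5*e1 e3 e5 - 2*e2 e3 e4 + 32/5*e3 e4 e5 + 36*e1 e2 e3 e5 + 48*e2 e3 e4 e5 + 19/10*e1 e2 e3 e4 e5
step 3: -16/3*e1 e2 e3 e5 + 4*e2 e3 e4 e5
Answer: 4


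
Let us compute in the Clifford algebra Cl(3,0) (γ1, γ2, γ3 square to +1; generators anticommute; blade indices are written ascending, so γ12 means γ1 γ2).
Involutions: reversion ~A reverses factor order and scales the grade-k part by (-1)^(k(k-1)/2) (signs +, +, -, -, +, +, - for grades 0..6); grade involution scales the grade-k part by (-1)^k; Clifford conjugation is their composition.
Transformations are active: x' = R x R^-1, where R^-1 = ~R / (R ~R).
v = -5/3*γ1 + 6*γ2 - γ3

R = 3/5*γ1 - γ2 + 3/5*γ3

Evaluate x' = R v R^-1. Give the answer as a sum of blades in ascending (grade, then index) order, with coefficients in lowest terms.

~R = 3/5*γ1 - γ2 + 3/5*γ3, and R ~R = 43/25, so R^-1 = ~R / (43/25).
R v = -38/5 + 29/15*γ12 + 2/5*γ13 - 13/5*γ23
Answer: -469/129*γ1 + 122/43*γ2 - 185/43*γ3


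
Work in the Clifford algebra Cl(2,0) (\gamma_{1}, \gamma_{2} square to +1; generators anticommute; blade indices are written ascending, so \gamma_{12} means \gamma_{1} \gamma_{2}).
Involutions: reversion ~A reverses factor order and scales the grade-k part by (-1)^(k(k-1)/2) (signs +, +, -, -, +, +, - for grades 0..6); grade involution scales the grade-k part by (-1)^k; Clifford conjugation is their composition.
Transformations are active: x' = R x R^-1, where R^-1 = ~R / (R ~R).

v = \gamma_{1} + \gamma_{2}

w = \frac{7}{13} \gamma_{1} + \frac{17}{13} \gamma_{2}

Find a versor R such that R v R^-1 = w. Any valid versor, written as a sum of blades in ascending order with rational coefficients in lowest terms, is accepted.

The midline construction: v and w both square to 2, so reflecting in their sum \frac{20}{13} \gamma_{1} + \frac{30}{13} \gamma_{2} exchanges them.
Answer: \frac{20}{13} \gamma_{1} + \frac{30}{13} \gamma_{2}


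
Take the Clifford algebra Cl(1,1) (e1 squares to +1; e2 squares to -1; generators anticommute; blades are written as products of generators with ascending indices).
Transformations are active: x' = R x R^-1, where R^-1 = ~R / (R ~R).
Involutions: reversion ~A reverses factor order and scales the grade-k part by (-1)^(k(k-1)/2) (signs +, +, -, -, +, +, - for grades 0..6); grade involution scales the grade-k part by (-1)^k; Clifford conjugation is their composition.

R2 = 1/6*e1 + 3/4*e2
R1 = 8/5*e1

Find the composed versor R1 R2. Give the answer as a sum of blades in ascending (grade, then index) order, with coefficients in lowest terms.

Distribute over the terms of R1 (each basis-blade product reordered to ascending indices, repeated generators contracted through their squares):
(8/5*e1) R2 = 4/15 + 6/5*e1 e2
Answer: 4/15 + 6/5*e1 e2


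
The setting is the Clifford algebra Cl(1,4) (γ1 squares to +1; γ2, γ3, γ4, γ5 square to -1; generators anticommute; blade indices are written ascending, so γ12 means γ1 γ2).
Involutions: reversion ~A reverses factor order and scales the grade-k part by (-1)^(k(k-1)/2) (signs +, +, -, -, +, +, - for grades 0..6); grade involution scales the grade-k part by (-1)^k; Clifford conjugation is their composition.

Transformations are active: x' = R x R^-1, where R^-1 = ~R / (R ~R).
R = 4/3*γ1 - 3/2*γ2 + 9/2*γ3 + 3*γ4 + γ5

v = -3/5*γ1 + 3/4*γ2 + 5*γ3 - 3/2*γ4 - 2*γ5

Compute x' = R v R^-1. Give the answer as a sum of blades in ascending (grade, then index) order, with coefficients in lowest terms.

~R = 4/3*γ1 - 3/2*γ2 + 9/2*γ3 + 3*γ4 + γ5, and R ~R = -553/18, so R^-1 = ~R / (-553/18).
R v = -627/40 + 1/10*γ12 + 281/30*γ13 - 1/5*γ14 - 31/15*γ15 - 87/8*γ23 + 9/4*γ25 - 87/4*γ34 - 14*γ35 - 9/2*γ45
Answer: 5421/2765*γ1 - 6306/2765*γ2 - 4513/11060*γ3 + 12612/2765*γ4 + 16703/5530*γ5


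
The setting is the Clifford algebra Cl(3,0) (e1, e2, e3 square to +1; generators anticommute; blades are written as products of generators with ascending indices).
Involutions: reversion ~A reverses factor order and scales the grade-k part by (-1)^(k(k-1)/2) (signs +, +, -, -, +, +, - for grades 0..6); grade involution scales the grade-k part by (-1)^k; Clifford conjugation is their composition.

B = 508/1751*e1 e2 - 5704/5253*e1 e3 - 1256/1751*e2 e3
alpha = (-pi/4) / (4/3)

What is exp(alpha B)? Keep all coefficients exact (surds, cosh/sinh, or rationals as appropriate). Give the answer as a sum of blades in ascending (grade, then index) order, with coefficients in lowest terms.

B^2 term by term: the squares give (508/1751)^2*(e1 e2)^2 + (-5704/5253)^2*(e1 e3)^2 + (-1256/1751)^2*(e2 e3)^2 = 258064/3066001*(-1) + 32535616/27594009*(-1) + 1577536/3066001*(-1) = -16/9 (each basis 2-blade squares to minus the product of its generators' squares); cross terms between blades sharing an index anticommute and cancel. So B^2 = -16/9.
B^2 = -16/9 — since the square is negative, the closed form is circular: l = 4/3, alpha*l = -pi/4, so exp(alpha B) = cos(-pi/4) + (sin(-pi/4)/(4/3))*B = sqrt(2)/2 + (-3*sqrt(2)/8)*B.
Answer: sqrt(2)/2 - 381*sqrt(2)/3502*e1 e2 + 713*sqrt(2)/1751*e1 e3 + 471*sqrt(2)/1751*e2 e3


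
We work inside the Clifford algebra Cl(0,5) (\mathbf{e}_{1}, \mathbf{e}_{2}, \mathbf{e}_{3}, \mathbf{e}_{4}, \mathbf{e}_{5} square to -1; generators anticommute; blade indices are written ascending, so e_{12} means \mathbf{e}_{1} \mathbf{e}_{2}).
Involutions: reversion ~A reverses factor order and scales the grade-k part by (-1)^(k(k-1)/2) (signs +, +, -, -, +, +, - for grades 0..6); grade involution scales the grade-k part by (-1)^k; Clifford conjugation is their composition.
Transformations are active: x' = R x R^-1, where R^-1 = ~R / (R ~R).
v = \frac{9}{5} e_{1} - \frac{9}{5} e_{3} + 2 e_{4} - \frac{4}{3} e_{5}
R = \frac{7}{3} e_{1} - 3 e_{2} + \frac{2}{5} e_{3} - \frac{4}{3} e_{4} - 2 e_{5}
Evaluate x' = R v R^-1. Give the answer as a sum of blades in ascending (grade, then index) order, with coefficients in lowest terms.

~R = \frac{7}{3} e_{1} - 3 e_{2} + \frac{2}{5} e_{3} - \frac{4}{3} e_{4} - 2 e_{5}, and R ~R = -\frac{4586}{225}, so R^-1 = ~R / (-\frac{4586}{225}).
R v = -\frac{87}{25} + \frac{27}{5} e_{12} - \frac{123}{25} e_{13} + \frac{106}{15} e_{14} + \frac{22}{45} e_{15} + \frac{27}{5} e_{23} - 6 e_{24} + 4 e_{25} - \frac{8}{5} e_{34} - \frac{62}{15} e_{35} + \frac{52}{9} e_{45}
Answer: -\frac{11502}{11465} e_{1} - \frac{2349}{2293} e_{2} + \frac{22203}{11465} e_{3} - \frac{5630}{2293} e_{4} + \frac{4474}{6879} e_{5}


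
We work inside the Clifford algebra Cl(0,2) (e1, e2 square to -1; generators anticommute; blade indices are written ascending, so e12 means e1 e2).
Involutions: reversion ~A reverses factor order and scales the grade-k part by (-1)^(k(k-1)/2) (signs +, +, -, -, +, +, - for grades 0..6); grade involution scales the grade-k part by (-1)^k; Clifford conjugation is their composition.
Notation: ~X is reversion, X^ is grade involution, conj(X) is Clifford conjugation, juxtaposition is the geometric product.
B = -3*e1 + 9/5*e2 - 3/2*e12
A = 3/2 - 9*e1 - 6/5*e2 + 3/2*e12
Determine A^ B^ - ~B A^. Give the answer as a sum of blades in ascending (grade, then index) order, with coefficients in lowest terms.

first term: -2259/100 + 27/5*e1 + 153/10*e2 - 441/20*e12
second term: 2259/100 - 18/5*e1 + 207/10*e2 - 351/20*e12
Answer: -2259/50 + 9*e1 - 27/5*e2 - 9/2*e12
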